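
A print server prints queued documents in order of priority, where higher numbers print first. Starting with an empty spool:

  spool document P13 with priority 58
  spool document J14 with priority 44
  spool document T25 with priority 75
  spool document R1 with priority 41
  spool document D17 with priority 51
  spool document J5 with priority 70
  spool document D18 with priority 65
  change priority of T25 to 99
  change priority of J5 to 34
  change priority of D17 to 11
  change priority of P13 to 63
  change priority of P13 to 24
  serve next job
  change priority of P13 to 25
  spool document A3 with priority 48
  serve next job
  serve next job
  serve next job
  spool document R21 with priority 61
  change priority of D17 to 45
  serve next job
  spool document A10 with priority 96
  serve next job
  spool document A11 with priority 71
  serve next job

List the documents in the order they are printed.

add P13 (priority 58) → {P13:58}
add J14 (priority 44) → {P13:58, J14:44}
add T25 (priority 75) → {T25:75, P13:58, J14:44}
add R1 (priority 41) → {T25:75, P13:58, J14:44, R1:41}
add D17 (priority 51) → {T25:75, P13:58, D17:51, J14:44, R1:41}
add J5 (priority 70) → {T25:75, J5:70, P13:58, D17:51, J14:44, R1:41}
add D18 (priority 65) → {T25:75, J5:70, D18:65, P13:58, D17:51, J14:44, R1:41}
update T25 to priority 99 → {T25:99, J5:70, D18:65, P13:58, D17:51, J14:44, R1:41}
update J5 to priority 34 → {T25:99, D18:65, P13:58, D17:51, J14:44, R1:41, J5:34}
update D17 to priority 11 → {T25:99, D18:65, P13:58, J14:44, R1:41, J5:34, D17:11}
update P13 to priority 63 → {T25:99, D18:65, P13:63, J14:44, R1:41, J5:34, D17:11}
update P13 to priority 24 → {T25:99, D18:65, J14:44, R1:41, J5:34, P13:24, D17:11}
serve next job → T25; now {D18:65, J14:44, R1:41, J5:34, P13:24, D17:11}
update P13 to priority 25 → {D18:65, J14:44, R1:41, J5:34, P13:25, D17:11}
add A3 (priority 48) → {D18:65, A3:48, J14:44, R1:41, J5:34, P13:25, D17:11}
serve next job → D18; now {A3:48, J14:44, R1:41, J5:34, P13:25, D17:11}
serve next job → A3; now {J14:44, R1:41, J5:34, P13:25, D17:11}
serve next job → J14; now {R1:41, J5:34, P13:25, D17:11}
add R21 (priority 61) → {R21:61, R1:41, J5:34, P13:25, D17:11}
update D17 to priority 45 → {R21:61, D17:45, R1:41, J5:34, P13:25}
serve next job → R21; now {D17:45, R1:41, J5:34, P13:25}
add A10 (priority 96) → {A10:96, D17:45, R1:41, J5:34, P13:25}
serve next job → A10; now {D17:45, R1:41, J5:34, P13:25}
add A11 (priority 71) → {A11:71, D17:45, R1:41, J5:34, P13:25}
serve next job → A11; now {D17:45, R1:41, J5:34, P13:25}

T25 → D18 → A3 → J14 → R21 → A10 → A11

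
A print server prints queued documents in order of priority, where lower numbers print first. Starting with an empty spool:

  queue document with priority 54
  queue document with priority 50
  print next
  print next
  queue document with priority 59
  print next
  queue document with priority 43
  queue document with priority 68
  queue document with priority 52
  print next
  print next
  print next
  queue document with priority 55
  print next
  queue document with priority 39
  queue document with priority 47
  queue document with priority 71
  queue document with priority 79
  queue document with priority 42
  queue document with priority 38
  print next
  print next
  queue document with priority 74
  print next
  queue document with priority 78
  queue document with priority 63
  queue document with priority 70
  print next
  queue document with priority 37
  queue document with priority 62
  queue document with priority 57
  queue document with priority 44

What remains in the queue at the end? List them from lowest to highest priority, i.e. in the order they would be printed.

[37, 44, 57, 62, 63, 70, 71, 74, 78, 79]

insert 54 → {54}
insert 50 → {50, 54}
print next → 50; now {54}
print next → 54; now {}
insert 59 → {59}
print next → 59; now {}
insert 43 → {43}
insert 68 → {43, 68}
insert 52 → {43, 52, 68}
print next → 43; now {52, 68}
print next → 52; now {68}
print next → 68; now {}
insert 55 → {55}
print next → 55; now {}
insert 39 → {39}
insert 47 → {39, 47}
insert 71 → {39, 47, 71}
insert 79 → {39, 47, 71, 79}
insert 42 → {39, 42, 47, 71, 79}
insert 38 → {38, 39, 42, 47, 71, 79}
print next → 38; now {39, 42, 47, 71, 79}
print next → 39; now {42, 47, 71, 79}
insert 74 → {42, 47, 71, 74, 79}
print next → 42; now {47, 71, 74, 79}
insert 78 → {47, 71, 74, 78, 79}
insert 63 → {47, 63, 71, 74, 78, 79}
insert 70 → {47, 63, 70, 71, 74, 78, 79}
print next → 47; now {63, 70, 71, 74, 78, 79}
insert 37 → {37, 63, 70, 71, 74, 78, 79}
insert 62 → {37, 62, 63, 70, 71, 74, 78, 79}
insert 57 → {37, 57, 62, 63, 70, 71, 74, 78, 79}
insert 44 → {37, 44, 57, 62, 63, 70, 71, 74, 78, 79}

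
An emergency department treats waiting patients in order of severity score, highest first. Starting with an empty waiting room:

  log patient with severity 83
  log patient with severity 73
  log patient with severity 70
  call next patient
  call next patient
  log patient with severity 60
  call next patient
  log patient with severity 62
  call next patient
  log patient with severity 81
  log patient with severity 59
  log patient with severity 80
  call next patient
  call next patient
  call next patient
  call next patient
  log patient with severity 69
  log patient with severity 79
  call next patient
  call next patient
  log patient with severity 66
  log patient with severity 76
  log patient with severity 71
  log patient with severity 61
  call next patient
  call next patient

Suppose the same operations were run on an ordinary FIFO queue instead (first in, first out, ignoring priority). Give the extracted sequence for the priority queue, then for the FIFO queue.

priority queue: [83, 73, 70, 62, 81, 80, 60, 59, 79, 69, 76, 71]; FIFO queue: 83, 73, 70, 60, 62, 81, 59, 80, 69, 79, 66, 76

insert 83 → {83}
insert 73 → {83, 73}
insert 70 → {83, 73, 70}
call next patient → 83; now {73, 70}
call next patient → 73; now {70}
insert 60 → {70, 60}
call next patient → 70; now {60}
insert 62 → {62, 60}
call next patient → 62; now {60}
insert 81 → {81, 60}
insert 59 → {81, 60, 59}
insert 80 → {81, 80, 60, 59}
call next patient → 81; now {80, 60, 59}
call next patient → 80; now {60, 59}
call next patient → 60; now {59}
call next patient → 59; now {}
insert 69 → {69}
insert 79 → {79, 69}
call next patient → 79; now {69}
call next patient → 69; now {}
insert 66 → {66}
insert 76 → {76, 66}
insert 71 → {76, 71, 66}
insert 61 → {76, 71, 66, 61}
call next patient → 76; now {71, 66, 61}
call next patient → 71; now {66, 61}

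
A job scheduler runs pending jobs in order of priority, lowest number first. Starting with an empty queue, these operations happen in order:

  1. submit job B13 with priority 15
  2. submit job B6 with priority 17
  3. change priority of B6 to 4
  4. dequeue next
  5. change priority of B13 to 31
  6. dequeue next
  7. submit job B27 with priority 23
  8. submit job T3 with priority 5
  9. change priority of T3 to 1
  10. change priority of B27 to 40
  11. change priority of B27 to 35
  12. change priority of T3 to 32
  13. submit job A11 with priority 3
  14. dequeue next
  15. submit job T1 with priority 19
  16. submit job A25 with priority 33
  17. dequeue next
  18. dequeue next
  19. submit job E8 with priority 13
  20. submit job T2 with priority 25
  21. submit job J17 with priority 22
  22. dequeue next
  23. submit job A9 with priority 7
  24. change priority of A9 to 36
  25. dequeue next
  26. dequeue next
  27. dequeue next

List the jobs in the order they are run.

[B6, B13, A11, T1, T3, E8, J17, T2, A25]

add B13 (priority 15) → {B13:15}
add B6 (priority 17) → {B13:15, B6:17}
update B6 to priority 4 → {B6:4, B13:15}
dequeue next → B6; now {B13:15}
update B13 to priority 31 → {B13:31}
dequeue next → B13; now {}
add B27 (priority 23) → {B27:23}
add T3 (priority 5) → {T3:5, B27:23}
update T3 to priority 1 → {T3:1, B27:23}
update B27 to priority 40 → {T3:1, B27:40}
update B27 to priority 35 → {T3:1, B27:35}
update T3 to priority 32 → {T3:32, B27:35}
add A11 (priority 3) → {A11:3, T3:32, B27:35}
dequeue next → A11; now {T3:32, B27:35}
add T1 (priority 19) → {T1:19, T3:32, B27:35}
add A25 (priority 33) → {T1:19, T3:32, A25:33, B27:35}
dequeue next → T1; now {T3:32, A25:33, B27:35}
dequeue next → T3; now {A25:33, B27:35}
add E8 (priority 13) → {E8:13, A25:33, B27:35}
add T2 (priority 25) → {E8:13, T2:25, A25:33, B27:35}
add J17 (priority 22) → {E8:13, J17:22, T2:25, A25:33, B27:35}
dequeue next → E8; now {J17:22, T2:25, A25:33, B27:35}
add A9 (priority 7) → {A9:7, J17:22, T2:25, A25:33, B27:35}
update A9 to priority 36 → {J17:22, T2:25, A25:33, B27:35, A9:36}
dequeue next → J17; now {T2:25, A25:33, B27:35, A9:36}
dequeue next → T2; now {A25:33, B27:35, A9:36}
dequeue next → A25; now {B27:35, A9:36}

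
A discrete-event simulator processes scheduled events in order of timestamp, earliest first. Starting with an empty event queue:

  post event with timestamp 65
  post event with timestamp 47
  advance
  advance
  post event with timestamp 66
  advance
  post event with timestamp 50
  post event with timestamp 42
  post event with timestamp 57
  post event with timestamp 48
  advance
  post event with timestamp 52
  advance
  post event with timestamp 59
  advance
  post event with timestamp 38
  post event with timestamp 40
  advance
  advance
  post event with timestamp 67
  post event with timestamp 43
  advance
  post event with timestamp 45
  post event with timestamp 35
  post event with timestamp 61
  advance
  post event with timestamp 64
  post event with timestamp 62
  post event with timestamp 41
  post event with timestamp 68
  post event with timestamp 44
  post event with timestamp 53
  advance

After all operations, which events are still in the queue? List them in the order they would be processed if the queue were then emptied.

insert 65 → {65}
insert 47 → {47, 65}
advance → 47; now {65}
advance → 65; now {}
insert 66 → {66}
advance → 66; now {}
insert 50 → {50}
insert 42 → {42, 50}
insert 57 → {42, 50, 57}
insert 48 → {42, 48, 50, 57}
advance → 42; now {48, 50, 57}
insert 52 → {48, 50, 52, 57}
advance → 48; now {50, 52, 57}
insert 59 → {50, 52, 57, 59}
advance → 50; now {52, 57, 59}
insert 38 → {38, 52, 57, 59}
insert 40 → {38, 40, 52, 57, 59}
advance → 38; now {40, 52, 57, 59}
advance → 40; now {52, 57, 59}
insert 67 → {52, 57, 59, 67}
insert 43 → {43, 52, 57, 59, 67}
advance → 43; now {52, 57, 59, 67}
insert 45 → {45, 52, 57, 59, 67}
insert 35 → {35, 45, 52, 57, 59, 67}
insert 61 → {35, 45, 52, 57, 59, 61, 67}
advance → 35; now {45, 52, 57, 59, 61, 67}
insert 64 → {45, 52, 57, 59, 61, 64, 67}
insert 62 → {45, 52, 57, 59, 61, 62, 64, 67}
insert 41 → {41, 45, 52, 57, 59, 61, 62, 64, 67}
insert 68 → {41, 45, 52, 57, 59, 61, 62, 64, 67, 68}
insert 44 → {41, 44, 45, 52, 57, 59, 61, 62, 64, 67, 68}
insert 53 → {41, 44, 45, 52, 53, 57, 59, 61, 62, 64, 67, 68}
advance → 41; now {44, 45, 52, 53, 57, 59, 61, 62, 64, 67, 68}

44, 45, 52, 53, 57, 59, 61, 62, 64, 67, 68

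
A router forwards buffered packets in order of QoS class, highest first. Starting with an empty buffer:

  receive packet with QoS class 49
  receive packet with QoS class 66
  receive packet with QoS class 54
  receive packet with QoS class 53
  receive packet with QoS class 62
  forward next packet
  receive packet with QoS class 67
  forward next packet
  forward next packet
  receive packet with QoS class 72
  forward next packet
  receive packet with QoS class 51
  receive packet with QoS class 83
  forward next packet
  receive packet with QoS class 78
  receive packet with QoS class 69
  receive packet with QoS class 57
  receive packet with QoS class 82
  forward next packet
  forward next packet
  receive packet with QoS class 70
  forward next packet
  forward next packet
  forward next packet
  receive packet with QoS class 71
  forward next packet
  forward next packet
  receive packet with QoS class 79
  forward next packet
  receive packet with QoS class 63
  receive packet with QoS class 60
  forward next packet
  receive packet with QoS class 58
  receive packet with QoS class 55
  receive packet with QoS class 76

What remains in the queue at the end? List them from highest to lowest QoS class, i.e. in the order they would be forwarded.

insert 49 → {49}
insert 66 → {66, 49}
insert 54 → {66, 54, 49}
insert 53 → {66, 54, 53, 49}
insert 62 → {66, 62, 54, 53, 49}
forward next packet → 66; now {62, 54, 53, 49}
insert 67 → {67, 62, 54, 53, 49}
forward next packet → 67; now {62, 54, 53, 49}
forward next packet → 62; now {54, 53, 49}
insert 72 → {72, 54, 53, 49}
forward next packet → 72; now {54, 53, 49}
insert 51 → {54, 53, 51, 49}
insert 83 → {83, 54, 53, 51, 49}
forward next packet → 83; now {54, 53, 51, 49}
insert 78 → {78, 54, 53, 51, 49}
insert 69 → {78, 69, 54, 53, 51, 49}
insert 57 → {78, 69, 57, 54, 53, 51, 49}
insert 82 → {82, 78, 69, 57, 54, 53, 51, 49}
forward next packet → 82; now {78, 69, 57, 54, 53, 51, 49}
forward next packet → 78; now {69, 57, 54, 53, 51, 49}
insert 70 → {70, 69, 57, 54, 53, 51, 49}
forward next packet → 70; now {69, 57, 54, 53, 51, 49}
forward next packet → 69; now {57, 54, 53, 51, 49}
forward next packet → 57; now {54, 53, 51, 49}
insert 71 → {71, 54, 53, 51, 49}
forward next packet → 71; now {54, 53, 51, 49}
forward next packet → 54; now {53, 51, 49}
insert 79 → {79, 53, 51, 49}
forward next packet → 79; now {53, 51, 49}
insert 63 → {63, 53, 51, 49}
insert 60 → {63, 60, 53, 51, 49}
forward next packet → 63; now {60, 53, 51, 49}
insert 58 → {60, 58, 53, 51, 49}
insert 55 → {60, 58, 55, 53, 51, 49}
insert 76 → {76, 60, 58, 55, 53, 51, 49}

[76, 60, 58, 55, 53, 51, 49]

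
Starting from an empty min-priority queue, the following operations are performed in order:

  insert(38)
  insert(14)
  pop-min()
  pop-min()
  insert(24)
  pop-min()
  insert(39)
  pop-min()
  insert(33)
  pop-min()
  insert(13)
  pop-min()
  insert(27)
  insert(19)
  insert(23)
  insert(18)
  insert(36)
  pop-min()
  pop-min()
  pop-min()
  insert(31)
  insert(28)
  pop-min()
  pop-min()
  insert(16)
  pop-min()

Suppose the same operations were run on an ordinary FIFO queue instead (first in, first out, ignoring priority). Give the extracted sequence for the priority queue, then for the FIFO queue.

insert 38 → {38}
insert 14 → {14, 38}
pop-min → 14; now {38}
pop-min → 38; now {}
insert 24 → {24}
pop-min → 24; now {}
insert 39 → {39}
pop-min → 39; now {}
insert 33 → {33}
pop-min → 33; now {}
insert 13 → {13}
pop-min → 13; now {}
insert 27 → {27}
insert 19 → {19, 27}
insert 23 → {19, 23, 27}
insert 18 → {18, 19, 23, 27}
insert 36 → {18, 19, 23, 27, 36}
pop-min → 18; now {19, 23, 27, 36}
pop-min → 19; now {23, 27, 36}
pop-min → 23; now {27, 36}
insert 31 → {27, 31, 36}
insert 28 → {27, 28, 31, 36}
pop-min → 27; now {28, 31, 36}
pop-min → 28; now {31, 36}
insert 16 → {16, 31, 36}
pop-min → 16; now {31, 36}

priority queue: [14, 38, 24, 39, 33, 13, 18, 19, 23, 27, 28, 16]; FIFO queue: [38, 14, 24, 39, 33, 13, 27, 19, 23, 18, 36, 31]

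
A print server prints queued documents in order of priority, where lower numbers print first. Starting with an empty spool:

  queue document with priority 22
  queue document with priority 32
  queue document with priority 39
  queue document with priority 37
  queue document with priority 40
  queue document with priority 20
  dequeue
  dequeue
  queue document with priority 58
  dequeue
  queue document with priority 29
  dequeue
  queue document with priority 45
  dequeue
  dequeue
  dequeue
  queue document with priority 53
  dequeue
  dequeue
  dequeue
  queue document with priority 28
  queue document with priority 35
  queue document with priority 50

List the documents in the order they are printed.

insert 22 → {22}
insert 32 → {22, 32}
insert 39 → {22, 32, 39}
insert 37 → {22, 32, 37, 39}
insert 40 → {22, 32, 37, 39, 40}
insert 20 → {20, 22, 32, 37, 39, 40}
dequeue → 20; now {22, 32, 37, 39, 40}
dequeue → 22; now {32, 37, 39, 40}
insert 58 → {32, 37, 39, 40, 58}
dequeue → 32; now {37, 39, 40, 58}
insert 29 → {29, 37, 39, 40, 58}
dequeue → 29; now {37, 39, 40, 58}
insert 45 → {37, 39, 40, 45, 58}
dequeue → 37; now {39, 40, 45, 58}
dequeue → 39; now {40, 45, 58}
dequeue → 40; now {45, 58}
insert 53 → {45, 53, 58}
dequeue → 45; now {53, 58}
dequeue → 53; now {58}
dequeue → 58; now {}
insert 28 → {28}
insert 35 → {28, 35}
insert 50 → {28, 35, 50}

[20, 22, 32, 29, 37, 39, 40, 45, 53, 58]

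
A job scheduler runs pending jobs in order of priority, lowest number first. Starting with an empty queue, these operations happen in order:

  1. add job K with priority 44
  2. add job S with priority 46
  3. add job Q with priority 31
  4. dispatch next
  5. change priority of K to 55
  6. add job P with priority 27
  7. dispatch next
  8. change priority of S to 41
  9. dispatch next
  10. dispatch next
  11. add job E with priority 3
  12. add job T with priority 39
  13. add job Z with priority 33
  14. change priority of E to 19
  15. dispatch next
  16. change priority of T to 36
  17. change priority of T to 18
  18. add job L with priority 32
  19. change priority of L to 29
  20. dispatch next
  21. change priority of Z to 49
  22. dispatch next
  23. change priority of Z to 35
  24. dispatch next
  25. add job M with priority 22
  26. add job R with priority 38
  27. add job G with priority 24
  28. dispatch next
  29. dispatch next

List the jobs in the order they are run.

add K (priority 44) → {K:44}
add S (priority 46) → {K:44, S:46}
add Q (priority 31) → {Q:31, K:44, S:46}
dispatch next → Q; now {K:44, S:46}
update K to priority 55 → {S:46, K:55}
add P (priority 27) → {P:27, S:46, K:55}
dispatch next → P; now {S:46, K:55}
update S to priority 41 → {S:41, K:55}
dispatch next → S; now {K:55}
dispatch next → K; now {}
add E (priority 3) → {E:3}
add T (priority 39) → {E:3, T:39}
add Z (priority 33) → {E:3, Z:33, T:39}
update E to priority 19 → {E:19, Z:33, T:39}
dispatch next → E; now {Z:33, T:39}
update T to priority 36 → {Z:33, T:36}
update T to priority 18 → {T:18, Z:33}
add L (priority 32) → {T:18, L:32, Z:33}
update L to priority 29 → {T:18, L:29, Z:33}
dispatch next → T; now {L:29, Z:33}
update Z to priority 49 → {L:29, Z:49}
dispatch next → L; now {Z:49}
update Z to priority 35 → {Z:35}
dispatch next → Z; now {}
add M (priority 22) → {M:22}
add R (priority 38) → {M:22, R:38}
add G (priority 24) → {M:22, G:24, R:38}
dispatch next → M; now {G:24, R:38}
dispatch next → G; now {R:38}

Q, P, S, K, E, T, L, Z, M, G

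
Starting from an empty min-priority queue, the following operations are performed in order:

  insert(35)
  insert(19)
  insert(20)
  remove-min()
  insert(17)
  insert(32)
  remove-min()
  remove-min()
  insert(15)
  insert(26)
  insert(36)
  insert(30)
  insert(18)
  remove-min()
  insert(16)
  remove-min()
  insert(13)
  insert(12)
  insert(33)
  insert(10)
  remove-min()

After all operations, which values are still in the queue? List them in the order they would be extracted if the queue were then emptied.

insert 35 → {35}
insert 19 → {19, 35}
insert 20 → {19, 20, 35}
remove-min → 19; now {20, 35}
insert 17 → {17, 20, 35}
insert 32 → {17, 20, 32, 35}
remove-min → 17; now {20, 32, 35}
remove-min → 20; now {32, 35}
insert 15 → {15, 32, 35}
insert 26 → {15, 26, 32, 35}
insert 36 → {15, 26, 32, 35, 36}
insert 30 → {15, 26, 30, 32, 35, 36}
insert 18 → {15, 18, 26, 30, 32, 35, 36}
remove-min → 15; now {18, 26, 30, 32, 35, 36}
insert 16 → {16, 18, 26, 30, 32, 35, 36}
remove-min → 16; now {18, 26, 30, 32, 35, 36}
insert 13 → {13, 18, 26, 30, 32, 35, 36}
insert 12 → {12, 13, 18, 26, 30, 32, 35, 36}
insert 33 → {12, 13, 18, 26, 30, 32, 33, 35, 36}
insert 10 → {10, 12, 13, 18, 26, 30, 32, 33, 35, 36}
remove-min → 10; now {12, 13, 18, 26, 30, 32, 33, 35, 36}

12 → 13 → 18 → 26 → 30 → 32 → 33 → 35 → 36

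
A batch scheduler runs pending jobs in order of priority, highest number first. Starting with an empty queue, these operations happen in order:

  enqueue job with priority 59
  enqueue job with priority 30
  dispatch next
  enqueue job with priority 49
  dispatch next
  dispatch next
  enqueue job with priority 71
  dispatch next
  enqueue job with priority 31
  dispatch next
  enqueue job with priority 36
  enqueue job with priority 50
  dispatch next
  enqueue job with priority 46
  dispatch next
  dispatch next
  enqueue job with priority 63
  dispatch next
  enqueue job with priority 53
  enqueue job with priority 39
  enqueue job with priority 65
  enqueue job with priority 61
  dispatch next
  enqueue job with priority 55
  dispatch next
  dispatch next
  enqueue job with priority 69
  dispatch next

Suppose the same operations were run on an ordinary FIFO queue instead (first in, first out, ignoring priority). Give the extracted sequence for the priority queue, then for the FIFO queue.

priority queue: [59, 49, 30, 71, 31, 50, 46, 36, 63, 65, 61, 55, 69]; FIFO queue: 59 → 30 → 49 → 71 → 31 → 36 → 50 → 46 → 63 → 53 → 39 → 65 → 61

insert 59 → {59}
insert 30 → {59, 30}
dispatch next → 59; now {30}
insert 49 → {49, 30}
dispatch next → 49; now {30}
dispatch next → 30; now {}
insert 71 → {71}
dispatch next → 71; now {}
insert 31 → {31}
dispatch next → 31; now {}
insert 36 → {36}
insert 50 → {50, 36}
dispatch next → 50; now {36}
insert 46 → {46, 36}
dispatch next → 46; now {36}
dispatch next → 36; now {}
insert 63 → {63}
dispatch next → 63; now {}
insert 53 → {53}
insert 39 → {53, 39}
insert 65 → {65, 53, 39}
insert 61 → {65, 61, 53, 39}
dispatch next → 65; now {61, 53, 39}
insert 55 → {61, 55, 53, 39}
dispatch next → 61; now {55, 53, 39}
dispatch next → 55; now {53, 39}
insert 69 → {69, 53, 39}
dispatch next → 69; now {53, 39}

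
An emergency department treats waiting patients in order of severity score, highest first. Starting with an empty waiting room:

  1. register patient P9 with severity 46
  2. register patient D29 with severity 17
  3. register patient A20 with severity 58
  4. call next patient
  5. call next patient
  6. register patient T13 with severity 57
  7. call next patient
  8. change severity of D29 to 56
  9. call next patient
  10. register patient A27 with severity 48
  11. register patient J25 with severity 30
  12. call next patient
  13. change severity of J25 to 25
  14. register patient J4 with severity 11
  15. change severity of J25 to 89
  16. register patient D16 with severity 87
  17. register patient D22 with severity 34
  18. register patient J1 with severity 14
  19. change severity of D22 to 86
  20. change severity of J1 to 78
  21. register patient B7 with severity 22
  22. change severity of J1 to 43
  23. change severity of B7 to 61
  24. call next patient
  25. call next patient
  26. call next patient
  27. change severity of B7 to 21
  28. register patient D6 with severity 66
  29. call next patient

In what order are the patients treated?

add P9 (severity 46) → {P9:46}
add D29 (severity 17) → {P9:46, D29:17}
add A20 (severity 58) → {A20:58, P9:46, D29:17}
call next patient → A20; now {P9:46, D29:17}
call next patient → P9; now {D29:17}
add T13 (severity 57) → {T13:57, D29:17}
call next patient → T13; now {D29:17}
update D29 to severity 56 → {D29:56}
call next patient → D29; now {}
add A27 (severity 48) → {A27:48}
add J25 (severity 30) → {A27:48, J25:30}
call next patient → A27; now {J25:30}
update J25 to severity 25 → {J25:25}
add J4 (severity 11) → {J25:25, J4:11}
update J25 to severity 89 → {J25:89, J4:11}
add D16 (severity 87) → {J25:89, D16:87, J4:11}
add D22 (severity 34) → {J25:89, D16:87, D22:34, J4:11}
add J1 (severity 14) → {J25:89, D16:87, D22:34, J1:14, J4:11}
update D22 to severity 86 → {J25:89, D16:87, D22:86, J1:14, J4:11}
update J1 to severity 78 → {J25:89, D16:87, D22:86, J1:78, J4:11}
add B7 (severity 22) → {J25:89, D16:87, D22:86, J1:78, B7:22, J4:11}
update J1 to severity 43 → {J25:89, D16:87, D22:86, J1:43, B7:22, J4:11}
update B7 to severity 61 → {J25:89, D16:87, D22:86, B7:61, J1:43, J4:11}
call next patient → J25; now {D16:87, D22:86, B7:61, J1:43, J4:11}
call next patient → D16; now {D22:86, B7:61, J1:43, J4:11}
call next patient → D22; now {B7:61, J1:43, J4:11}
update B7 to severity 21 → {J1:43, B7:21, J4:11}
add D6 (severity 66) → {D6:66, J1:43, B7:21, J4:11}
call next patient → D6; now {J1:43, B7:21, J4:11}

A20 → P9 → T13 → D29 → A27 → J25 → D16 → D22 → D6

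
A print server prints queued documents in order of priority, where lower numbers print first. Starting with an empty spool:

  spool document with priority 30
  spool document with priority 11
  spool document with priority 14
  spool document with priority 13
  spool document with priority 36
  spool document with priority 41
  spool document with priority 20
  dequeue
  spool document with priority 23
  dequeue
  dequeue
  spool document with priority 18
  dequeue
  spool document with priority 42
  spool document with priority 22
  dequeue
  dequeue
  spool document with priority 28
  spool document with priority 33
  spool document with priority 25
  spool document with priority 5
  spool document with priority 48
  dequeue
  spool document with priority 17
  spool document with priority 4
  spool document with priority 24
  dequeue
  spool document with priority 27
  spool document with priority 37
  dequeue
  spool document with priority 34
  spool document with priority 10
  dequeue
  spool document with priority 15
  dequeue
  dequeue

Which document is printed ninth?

insert 30 → {30}
insert 11 → {11, 30}
insert 14 → {11, 14, 30}
insert 13 → {11, 13, 14, 30}
insert 36 → {11, 13, 14, 30, 36}
insert 41 → {11, 13, 14, 30, 36, 41}
insert 20 → {11, 13, 14, 20, 30, 36, 41}
dequeue → 11; now {13, 14, 20, 30, 36, 41}
insert 23 → {13, 14, 20, 23, 30, 36, 41}
dequeue → 13; now {14, 20, 23, 30, 36, 41}
dequeue → 14; now {20, 23, 30, 36, 41}
insert 18 → {18, 20, 23, 30, 36, 41}
dequeue → 18; now {20, 23, 30, 36, 41}
insert 42 → {20, 23, 30, 36, 41, 42}
insert 22 → {20, 22, 23, 30, 36, 41, 42}
dequeue → 20; now {22, 23, 30, 36, 41, 42}
dequeue → 22; now {23, 30, 36, 41, 42}
insert 28 → {23, 28, 30, 36, 41, 42}
insert 33 → {23, 28, 30, 33, 36, 41, 42}
insert 25 → {23, 25, 28, 30, 33, 36, 41, 42}
insert 5 → {5, 23, 25, 28, 30, 33, 36, 41, 42}
insert 48 → {5, 23, 25, 28, 30, 33, 36, 41, 42, 48}
dequeue → 5; now {23, 25, 28, 30, 33, 36, 41, 42, 48}
insert 17 → {17, 23, 25, 28, 30, 33, 36, 41, 42, 48}
insert 4 → {4, 17, 23, 25, 28, 30, 33, 36, 41, 42, 48}
insert 24 → {4, 17, 23, 24, 25, 28, 30, 33, 36, 41, 42, 48}
dequeue → 4; now {17, 23, 24, 25, 28, 30, 33, 36, 41, 42, 48}
insert 27 → {17, 23, 24, 25, 27, 28, 30, 33, 36, 41, 42, 48}
insert 37 → {17, 23, 24, 25, 27, 28, 30, 33, 36, 37, 41, 42, 48}
dequeue → 17; now {23, 24, 25, 27, 28, 30, 33, 36, 37, 41, 42, 48}
insert 34 → {23, 24, 25, 27, 28, 30, 33, 34, 36, 37, 41, 42, 48}
insert 10 → {10, 23, 24, 25, 27, 28, 30, 33, 34, 36, 37, 41, 42, 48}
dequeue → 10; now {23, 24, 25, 27, 28, 30, 33, 34, 36, 37, 41, 42, 48}
insert 15 → {15, 23, 24, 25, 27, 28, 30, 33, 34, 36, 37, 41, 42, 48}
dequeue → 15; now {23, 24, 25, 27, 28, 30, 33, 34, 36, 37, 41, 42, 48}
dequeue → 23; now {24, 25, 27, 28, 30, 33, 34, 36, 37, 41, 42, 48}

17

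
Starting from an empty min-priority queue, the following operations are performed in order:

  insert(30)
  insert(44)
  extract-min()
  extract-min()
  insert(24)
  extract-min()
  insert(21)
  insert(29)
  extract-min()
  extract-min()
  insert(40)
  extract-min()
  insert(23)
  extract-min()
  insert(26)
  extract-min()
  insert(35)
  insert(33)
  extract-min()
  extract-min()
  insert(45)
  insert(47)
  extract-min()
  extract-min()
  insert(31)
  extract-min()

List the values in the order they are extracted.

30, 44, 24, 21, 29, 40, 23, 26, 33, 35, 45, 47, 31

insert 30 → {30}
insert 44 → {30, 44}
extract-min → 30; now {44}
extract-min → 44; now {}
insert 24 → {24}
extract-min → 24; now {}
insert 21 → {21}
insert 29 → {21, 29}
extract-min → 21; now {29}
extract-min → 29; now {}
insert 40 → {40}
extract-min → 40; now {}
insert 23 → {23}
extract-min → 23; now {}
insert 26 → {26}
extract-min → 26; now {}
insert 35 → {35}
insert 33 → {33, 35}
extract-min → 33; now {35}
extract-min → 35; now {}
insert 45 → {45}
insert 47 → {45, 47}
extract-min → 45; now {47}
extract-min → 47; now {}
insert 31 → {31}
extract-min → 31; now {}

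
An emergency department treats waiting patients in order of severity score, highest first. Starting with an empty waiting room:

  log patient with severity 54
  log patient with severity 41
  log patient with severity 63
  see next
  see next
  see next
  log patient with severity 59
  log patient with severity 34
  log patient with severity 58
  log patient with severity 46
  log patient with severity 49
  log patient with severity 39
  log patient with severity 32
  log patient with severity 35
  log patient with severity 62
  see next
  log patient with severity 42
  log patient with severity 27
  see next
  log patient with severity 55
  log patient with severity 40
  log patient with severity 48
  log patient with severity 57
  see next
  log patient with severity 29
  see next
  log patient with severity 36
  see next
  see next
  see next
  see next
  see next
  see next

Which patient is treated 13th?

insert 54 → {54}
insert 41 → {54, 41}
insert 63 → {63, 54, 41}
see next → 63; now {54, 41}
see next → 54; now {41}
see next → 41; now {}
insert 59 → {59}
insert 34 → {59, 34}
insert 58 → {59, 58, 34}
insert 46 → {59, 58, 46, 34}
insert 49 → {59, 58, 49, 46, 34}
insert 39 → {59, 58, 49, 46, 39, 34}
insert 32 → {59, 58, 49, 46, 39, 34, 32}
insert 35 → {59, 58, 49, 46, 39, 35, 34, 32}
insert 62 → {62, 59, 58, 49, 46, 39, 35, 34, 32}
see next → 62; now {59, 58, 49, 46, 39, 35, 34, 32}
insert 42 → {59, 58, 49, 46, 42, 39, 35, 34, 32}
insert 27 → {59, 58, 49, 46, 42, 39, 35, 34, 32, 27}
see next → 59; now {58, 49, 46, 42, 39, 35, 34, 32, 27}
insert 55 → {58, 55, 49, 46, 42, 39, 35, 34, 32, 27}
insert 40 → {58, 55, 49, 46, 42, 40, 39, 35, 34, 32, 27}
insert 48 → {58, 55, 49, 48, 46, 42, 40, 39, 35, 34, 32, 27}
insert 57 → {58, 57, 55, 49, 48, 46, 42, 40, 39, 35, 34, 32, 27}
see next → 58; now {57, 55, 49, 48, 46, 42, 40, 39, 35, 34, 32, 27}
insert 29 → {57, 55, 49, 48, 46, 42, 40, 39, 35, 34, 32, 29, 27}
see next → 57; now {55, 49, 48, 46, 42, 40, 39, 35, 34, 32, 29, 27}
insert 36 → {55, 49, 48, 46, 42, 40, 39, 36, 35, 34, 32, 29, 27}
see next → 55; now {49, 48, 46, 42, 40, 39, 36, 35, 34, 32, 29, 27}
see next → 49; now {48, 46, 42, 40, 39, 36, 35, 34, 32, 29, 27}
see next → 48; now {46, 42, 40, 39, 36, 35, 34, 32, 29, 27}
see next → 46; now {42, 40, 39, 36, 35, 34, 32, 29, 27}
see next → 42; now {40, 39, 36, 35, 34, 32, 29, 27}
see next → 40; now {39, 36, 35, 34, 32, 29, 27}

40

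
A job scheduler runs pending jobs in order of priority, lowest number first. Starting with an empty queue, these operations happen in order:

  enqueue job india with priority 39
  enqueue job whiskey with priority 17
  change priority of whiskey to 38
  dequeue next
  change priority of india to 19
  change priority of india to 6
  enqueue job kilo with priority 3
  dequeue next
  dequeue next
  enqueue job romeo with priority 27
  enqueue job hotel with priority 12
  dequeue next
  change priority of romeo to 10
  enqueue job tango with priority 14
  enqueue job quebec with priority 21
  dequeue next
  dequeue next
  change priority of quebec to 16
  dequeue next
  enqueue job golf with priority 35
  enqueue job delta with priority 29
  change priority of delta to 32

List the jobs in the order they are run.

[whiskey, kilo, india, hotel, romeo, tango, quebec]

add india (priority 39) → {india:39}
add whiskey (priority 17) → {whiskey:17, india:39}
update whiskey to priority 38 → {whiskey:38, india:39}
dequeue next → whiskey; now {india:39}
update india to priority 19 → {india:19}
update india to priority 6 → {india:6}
add kilo (priority 3) → {kilo:3, india:6}
dequeue next → kilo; now {india:6}
dequeue next → india; now {}
add romeo (priority 27) → {romeo:27}
add hotel (priority 12) → {hotel:12, romeo:27}
dequeue next → hotel; now {romeo:27}
update romeo to priority 10 → {romeo:10}
add tango (priority 14) → {romeo:10, tango:14}
add quebec (priority 21) → {romeo:10, tango:14, quebec:21}
dequeue next → romeo; now {tango:14, quebec:21}
dequeue next → tango; now {quebec:21}
update quebec to priority 16 → {quebec:16}
dequeue next → quebec; now {}
add golf (priority 35) → {golf:35}
add delta (priority 29) → {delta:29, golf:35}
update delta to priority 32 → {delta:32, golf:35}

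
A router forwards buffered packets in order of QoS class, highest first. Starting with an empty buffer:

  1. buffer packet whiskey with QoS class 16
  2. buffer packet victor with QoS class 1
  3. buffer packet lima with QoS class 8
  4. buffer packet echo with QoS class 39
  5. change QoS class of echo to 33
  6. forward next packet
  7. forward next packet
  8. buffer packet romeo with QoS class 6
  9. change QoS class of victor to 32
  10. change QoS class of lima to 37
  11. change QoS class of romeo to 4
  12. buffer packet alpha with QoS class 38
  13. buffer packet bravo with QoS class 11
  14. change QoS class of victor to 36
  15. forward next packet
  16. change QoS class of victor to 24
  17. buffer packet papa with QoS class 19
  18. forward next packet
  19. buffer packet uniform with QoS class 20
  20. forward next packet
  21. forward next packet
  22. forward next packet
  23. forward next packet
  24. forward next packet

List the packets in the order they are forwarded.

add whiskey (QoS class 16) → {whiskey:16}
add victor (QoS class 1) → {whiskey:16, victor:1}
add lima (QoS class 8) → {whiskey:16, lima:8, victor:1}
add echo (QoS class 39) → {echo:39, whiskey:16, lima:8, victor:1}
update echo to QoS class 33 → {echo:33, whiskey:16, lima:8, victor:1}
forward next packet → echo; now {whiskey:16, lima:8, victor:1}
forward next packet → whiskey; now {lima:8, victor:1}
add romeo (QoS class 6) → {lima:8, romeo:6, victor:1}
update victor to QoS class 32 → {victor:32, lima:8, romeo:6}
update lima to QoS class 37 → {lima:37, victor:32, romeo:6}
update romeo to QoS class 4 → {lima:37, victor:32, romeo:4}
add alpha (QoS class 38) → {alpha:38, lima:37, victor:32, romeo:4}
add bravo (QoS class 11) → {alpha:38, lima:37, victor:32, bravo:11, romeo:4}
update victor to QoS class 36 → {alpha:38, lima:37, victor:36, bravo:11, romeo:4}
forward next packet → alpha; now {lima:37, victor:36, bravo:11, romeo:4}
update victor to QoS class 24 → {lima:37, victor:24, bravo:11, romeo:4}
add papa (QoS class 19) → {lima:37, victor:24, papa:19, bravo:11, romeo:4}
forward next packet → lima; now {victor:24, papa:19, bravo:11, romeo:4}
add uniform (QoS class 20) → {victor:24, uniform:20, papa:19, bravo:11, romeo:4}
forward next packet → victor; now {uniform:20, papa:19, bravo:11, romeo:4}
forward next packet → uniform; now {papa:19, bravo:11, romeo:4}
forward next packet → papa; now {bravo:11, romeo:4}
forward next packet → bravo; now {romeo:4}
forward next packet → romeo; now {}

echo, whiskey, alpha, lima, victor, uniform, papa, bravo, romeo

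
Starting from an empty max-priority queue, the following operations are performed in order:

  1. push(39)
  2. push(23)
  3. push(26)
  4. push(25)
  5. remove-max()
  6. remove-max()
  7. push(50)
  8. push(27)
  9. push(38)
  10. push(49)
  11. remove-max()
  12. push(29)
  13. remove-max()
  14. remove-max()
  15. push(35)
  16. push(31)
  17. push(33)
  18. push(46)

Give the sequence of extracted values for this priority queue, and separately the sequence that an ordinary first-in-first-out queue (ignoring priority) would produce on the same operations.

insert 39 → {39}
insert 23 → {39, 23}
insert 26 → {39, 26, 23}
insert 25 → {39, 26, 25, 23}
remove-max → 39; now {26, 25, 23}
remove-max → 26; now {25, 23}
insert 50 → {50, 25, 23}
insert 27 → {50, 27, 25, 23}
insert 38 → {50, 38, 27, 25, 23}
insert 49 → {50, 49, 38, 27, 25, 23}
remove-max → 50; now {49, 38, 27, 25, 23}
insert 29 → {49, 38, 29, 27, 25, 23}
remove-max → 49; now {38, 29, 27, 25, 23}
remove-max → 38; now {29, 27, 25, 23}
insert 35 → {35, 29, 27, 25, 23}
insert 31 → {35, 31, 29, 27, 25, 23}
insert 33 → {35, 33, 31, 29, 27, 25, 23}
insert 46 → {46, 35, 33, 31, 29, 27, 25, 23}

priority queue: [39, 26, 50, 49, 38]; FIFO queue: 39 → 23 → 26 → 25 → 50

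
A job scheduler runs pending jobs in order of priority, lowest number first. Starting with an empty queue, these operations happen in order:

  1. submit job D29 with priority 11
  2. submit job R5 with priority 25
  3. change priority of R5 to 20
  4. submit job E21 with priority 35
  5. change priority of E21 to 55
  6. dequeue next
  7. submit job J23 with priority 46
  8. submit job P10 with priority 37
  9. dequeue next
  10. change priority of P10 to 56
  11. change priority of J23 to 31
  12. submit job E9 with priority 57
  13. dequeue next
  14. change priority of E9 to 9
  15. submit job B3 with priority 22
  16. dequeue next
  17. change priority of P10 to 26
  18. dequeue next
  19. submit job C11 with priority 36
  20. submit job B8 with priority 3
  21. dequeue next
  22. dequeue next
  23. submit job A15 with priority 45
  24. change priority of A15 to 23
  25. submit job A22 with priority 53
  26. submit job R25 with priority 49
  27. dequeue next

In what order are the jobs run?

D29, R5, J23, E9, B3, B8, P10, A15

add D29 (priority 11) → {D29:11}
add R5 (priority 25) → {D29:11, R5:25}
update R5 to priority 20 → {D29:11, R5:20}
add E21 (priority 35) → {D29:11, R5:20, E21:35}
update E21 to priority 55 → {D29:11, R5:20, E21:55}
dequeue next → D29; now {R5:20, E21:55}
add J23 (priority 46) → {R5:20, J23:46, E21:55}
add P10 (priority 37) → {R5:20, P10:37, J23:46, E21:55}
dequeue next → R5; now {P10:37, J23:46, E21:55}
update P10 to priority 56 → {J23:46, E21:55, P10:56}
update J23 to priority 31 → {J23:31, E21:55, P10:56}
add E9 (priority 57) → {J23:31, E21:55, P10:56, E9:57}
dequeue next → J23; now {E21:55, P10:56, E9:57}
update E9 to priority 9 → {E9:9, E21:55, P10:56}
add B3 (priority 22) → {E9:9, B3:22, E21:55, P10:56}
dequeue next → E9; now {B3:22, E21:55, P10:56}
update P10 to priority 26 → {B3:22, P10:26, E21:55}
dequeue next → B3; now {P10:26, E21:55}
add C11 (priority 36) → {P10:26, C11:36, E21:55}
add B8 (priority 3) → {B8:3, P10:26, C11:36, E21:55}
dequeue next → B8; now {P10:26, C11:36, E21:55}
dequeue next → P10; now {C11:36, E21:55}
add A15 (priority 45) → {C11:36, A15:45, E21:55}
update A15 to priority 23 → {A15:23, C11:36, E21:55}
add A22 (priority 53) → {A15:23, C11:36, A22:53, E21:55}
add R25 (priority 49) → {A15:23, C11:36, R25:49, A22:53, E21:55}
dequeue next → A15; now {C11:36, R25:49, A22:53, E21:55}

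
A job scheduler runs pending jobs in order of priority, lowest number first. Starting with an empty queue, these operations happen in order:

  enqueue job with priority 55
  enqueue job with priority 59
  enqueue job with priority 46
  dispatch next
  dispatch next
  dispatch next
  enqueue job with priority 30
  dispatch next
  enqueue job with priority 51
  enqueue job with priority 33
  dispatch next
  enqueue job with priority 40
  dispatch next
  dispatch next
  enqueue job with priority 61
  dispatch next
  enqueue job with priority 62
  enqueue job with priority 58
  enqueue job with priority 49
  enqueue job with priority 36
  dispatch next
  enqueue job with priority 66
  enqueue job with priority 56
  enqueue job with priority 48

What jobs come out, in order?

insert 55 → {55}
insert 59 → {55, 59}
insert 46 → {46, 55, 59}
dispatch next → 46; now {55, 59}
dispatch next → 55; now {59}
dispatch next → 59; now {}
insert 30 → {30}
dispatch next → 30; now {}
insert 51 → {51}
insert 33 → {33, 51}
dispatch next → 33; now {51}
insert 40 → {40, 51}
dispatch next → 40; now {51}
dispatch next → 51; now {}
insert 61 → {61}
dispatch next → 61; now {}
insert 62 → {62}
insert 58 → {58, 62}
insert 49 → {49, 58, 62}
insert 36 → {36, 49, 58, 62}
dispatch next → 36; now {49, 58, 62}
insert 66 → {49, 58, 62, 66}
insert 56 → {49, 56, 58, 62, 66}
insert 48 → {48, 49, 56, 58, 62, 66}

46 → 55 → 59 → 30 → 33 → 40 → 51 → 61 → 36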